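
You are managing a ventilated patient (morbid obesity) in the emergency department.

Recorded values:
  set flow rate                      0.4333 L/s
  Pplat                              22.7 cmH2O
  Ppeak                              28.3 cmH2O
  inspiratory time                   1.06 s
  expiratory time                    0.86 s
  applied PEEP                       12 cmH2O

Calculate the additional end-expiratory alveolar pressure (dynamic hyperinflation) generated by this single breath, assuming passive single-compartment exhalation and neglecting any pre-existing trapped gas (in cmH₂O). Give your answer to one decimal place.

2.3

Vt = flow × Ti = 0.4333 L/s × 1.06 s × 1000 mL/L = 459.3 mL.
R = (PIP − Pplat)/V̇ = (28.3 − 22.7) / 0.4333 = 5.6/0.4333 = 12.924 cmH2O·s/L.
C = Vt/(Pplat − PEEP) = 459.3 / (22.7 − 12) = 459.3/10.7 = 42.925 mL/cmH2O.
τ = R × C = 12.924 × 0.04293 L/cmH2O = 0.5548 s.
Fraction remaining = e^(−Te/τ) = e^(−0.86/0.5548) = 0.2122; trapped volume = 459.3 × 0.2122 = 97.463 mL.
Additional alveolar pressure from trapping ≈ V_trapped / C = 97.463 / 42.925 = 2.271 cmH2O.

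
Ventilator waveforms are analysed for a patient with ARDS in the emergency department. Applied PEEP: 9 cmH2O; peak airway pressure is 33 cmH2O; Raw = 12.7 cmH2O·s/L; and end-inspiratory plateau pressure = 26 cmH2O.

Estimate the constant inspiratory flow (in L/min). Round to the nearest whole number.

flow = (PIP − Pplat) / Raw = (33 − 26) / 12.7 = 0.5512 L/s × 60 = 33.072 L/min.

33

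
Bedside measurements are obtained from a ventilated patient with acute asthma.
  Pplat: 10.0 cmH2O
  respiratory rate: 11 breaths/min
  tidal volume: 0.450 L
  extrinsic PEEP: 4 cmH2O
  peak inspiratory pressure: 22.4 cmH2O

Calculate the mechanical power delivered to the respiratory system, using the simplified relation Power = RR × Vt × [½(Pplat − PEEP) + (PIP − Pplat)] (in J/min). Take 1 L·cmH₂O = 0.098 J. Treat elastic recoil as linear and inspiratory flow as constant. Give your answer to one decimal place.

Per-breath work = Vt × [½(Pplat−PEEP) + (PIP−Pplat)] = 0.450 × [0.5×6.0 + 12.4] = 0.450 × 15.4 = 6.93 L·cmH2O.
Power = 11 × 6.93 = 76.23 L·cmH2O/min.
× 0.098 J/(L·cmH2O) → 7.471 J/min.

7.5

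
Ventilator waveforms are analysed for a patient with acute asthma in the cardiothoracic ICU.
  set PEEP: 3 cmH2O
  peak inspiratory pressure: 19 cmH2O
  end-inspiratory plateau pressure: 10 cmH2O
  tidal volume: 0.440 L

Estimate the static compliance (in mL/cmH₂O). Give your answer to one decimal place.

62.9

Cstat = Vt / (Pplat − PEEP) = 440 / (10 − 3) = 440 / 7.0 = 62.857 mL/cmH2O.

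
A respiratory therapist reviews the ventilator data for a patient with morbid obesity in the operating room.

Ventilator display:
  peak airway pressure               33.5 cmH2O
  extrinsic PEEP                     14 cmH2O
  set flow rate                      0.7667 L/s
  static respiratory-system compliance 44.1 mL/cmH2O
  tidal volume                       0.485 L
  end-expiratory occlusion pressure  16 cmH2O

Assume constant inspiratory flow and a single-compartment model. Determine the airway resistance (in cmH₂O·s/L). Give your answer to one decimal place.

Total PEEP = 16 cmH2O (set 14 + intrinsic 2); this is the baseline alveolar pressure.
Equation of motion (constant flow): PIP = Vt/C + R·V̇ + PEEP.
R·V̇ = PIP − Vt/C − PEEP = 33.5 − 485/44.1 − 16 = 33.5 − 10.998 − 16 = 6.502 cmH2O.
R = 6.502 / 0.7667 = 8.481 cmH2O·s/L.

8.5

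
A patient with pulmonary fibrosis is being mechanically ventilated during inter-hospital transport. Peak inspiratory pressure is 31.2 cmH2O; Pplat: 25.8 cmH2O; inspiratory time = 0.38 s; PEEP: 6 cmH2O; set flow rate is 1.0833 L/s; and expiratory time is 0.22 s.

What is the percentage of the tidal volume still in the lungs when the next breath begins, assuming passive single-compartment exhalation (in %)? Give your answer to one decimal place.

12.0

Vt = flow × Ti = 1.0833 L/s × 0.38 s × 1000 mL/L = 411.65 mL.
R = (PIP − Pplat)/V̇ = (31.2 − 25.8) / 1.0833 = 5.4/1.0833 = 4.985 cmH2O·s/L.
C = Vt/(Pplat − PEEP) = 411.65 / (25.8 − 6) = 411.65/19.8 = 20.79 mL/cmH2O.
τ = R × C = 4.985 × 0.02079 L/cmH2O = 0.1036 s.
Fraction remaining at end-expiration = e^(−Te/τ) = e^(−0.22/0.1036) = 0.1196 → 11.96%.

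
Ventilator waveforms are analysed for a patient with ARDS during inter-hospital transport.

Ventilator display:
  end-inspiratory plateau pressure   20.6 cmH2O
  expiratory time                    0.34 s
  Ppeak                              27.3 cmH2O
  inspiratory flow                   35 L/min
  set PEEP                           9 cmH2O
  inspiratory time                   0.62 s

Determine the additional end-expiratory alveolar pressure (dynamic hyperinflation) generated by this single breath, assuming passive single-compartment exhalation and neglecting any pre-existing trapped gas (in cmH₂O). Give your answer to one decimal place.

4.5

Flow: 35 L/min ÷ 60 = 0.5833 L/s.
Vt = flow × Ti = 0.5833 L/s × 0.62 s × 1000 mL/L = 361.65 mL.
R = (PIP − Pplat)/V̇ = (27.3 − 20.6) / 0.5833 = 6.7/0.5833 = 11.486 cmH2O·s/L.
C = Vt/(Pplat − PEEP) = 361.65 / (20.6 − 9) = 361.65/11.6 = 31.177 mL/cmH2O.
τ = R × C = 11.486 × 0.03118 L/cmH2O = 0.3581 s.
Fraction remaining = e^(−Te/τ) = e^(−0.34/0.3581) = 0.387; trapped volume = 361.65 × 0.387 = 139.96 mL.
Additional alveolar pressure from trapping ≈ V_trapped / C = 139.96 / 31.177 = 4.489 cmH2O.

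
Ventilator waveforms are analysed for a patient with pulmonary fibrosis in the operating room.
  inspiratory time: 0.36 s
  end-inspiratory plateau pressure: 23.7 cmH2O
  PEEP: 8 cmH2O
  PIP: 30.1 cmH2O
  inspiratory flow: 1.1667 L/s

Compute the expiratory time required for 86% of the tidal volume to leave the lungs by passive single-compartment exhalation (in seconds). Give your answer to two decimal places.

Vt = flow × Ti = 1.1667 L/s × 0.36 s × 1000 mL/L = 420.01 mL.
R = (PIP − Pplat)/V̇ = (30.1 − 23.7) / 1.1667 = 6.4/1.1667 = 5.486 cmH2O·s/L.
C = Vt/(Pplat − PEEP) = 420.01 / (23.7 − 8) = 420.01/15.7 = 26.752 mL/cmH2O.
τ = R × C = 5.486 × 0.02675 L/cmH2O = 0.1468 s.
t = −τ·ln(1 − 0.86) = −0.1468·ln(0.14) = 0.2886 s.

0.29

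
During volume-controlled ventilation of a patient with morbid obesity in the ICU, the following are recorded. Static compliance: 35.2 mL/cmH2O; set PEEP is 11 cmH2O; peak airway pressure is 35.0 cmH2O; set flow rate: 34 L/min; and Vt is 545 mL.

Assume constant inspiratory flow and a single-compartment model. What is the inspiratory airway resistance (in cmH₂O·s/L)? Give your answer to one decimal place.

Flow: 34 L/min ÷ 60 = 0.5667 L/s.
Equation of motion (constant flow): PIP = Vt/C + R·V̇ + PEEP.
R·V̇ = PIP − Vt/C − PEEP = 35.0 − 545/35.2 − 11 = 35.0 − 15.483 − 11 = 8.517 cmH2O.
R = 8.517 / 0.5667 = 15.029 cmH2O·s/L.

15.0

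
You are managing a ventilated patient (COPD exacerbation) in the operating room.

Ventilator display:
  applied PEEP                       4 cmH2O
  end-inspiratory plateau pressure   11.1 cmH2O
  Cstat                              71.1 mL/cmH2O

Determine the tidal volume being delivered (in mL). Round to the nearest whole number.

505

Vt = Cstat × (Pplat − PEEP) = 71.1 × (11.1 − 4) = 71.1 × 7.1 = 504.81 mL.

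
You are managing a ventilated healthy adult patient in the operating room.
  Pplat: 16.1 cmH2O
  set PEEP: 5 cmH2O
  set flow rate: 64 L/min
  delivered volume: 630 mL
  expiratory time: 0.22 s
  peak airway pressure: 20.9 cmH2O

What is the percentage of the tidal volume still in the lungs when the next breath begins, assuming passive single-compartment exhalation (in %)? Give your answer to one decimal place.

42.3

Flow: 64 L/min ÷ 60 = 1.0667 L/s.
R = (PIP − Pplat)/V̇ = (20.9 − 16.1) / 1.0667 = 4.8/1.0667 = 4.5 cmH2O·s/L.
C = Vt/(Pplat − PEEP) = 630.0 / (16.1 − 5) = 630.0/11.1 = 56.757 mL/cmH2O.
τ = R × C = 4.5 × 0.05676 L/cmH2O = 0.2554 s.
Fraction remaining at end-expiration = e^(−Te/τ) = e^(−0.22/0.2554) = 0.4226 → 42.26%.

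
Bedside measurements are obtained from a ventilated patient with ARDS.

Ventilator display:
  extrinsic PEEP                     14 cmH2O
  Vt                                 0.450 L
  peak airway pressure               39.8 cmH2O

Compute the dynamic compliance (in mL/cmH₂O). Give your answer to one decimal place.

17.4

Dynamic compliance = Vt / (PIP − PEEP) = 450 / (39.8 − 14) = 450 / 25.8 = 17.442 mL/cmH2O.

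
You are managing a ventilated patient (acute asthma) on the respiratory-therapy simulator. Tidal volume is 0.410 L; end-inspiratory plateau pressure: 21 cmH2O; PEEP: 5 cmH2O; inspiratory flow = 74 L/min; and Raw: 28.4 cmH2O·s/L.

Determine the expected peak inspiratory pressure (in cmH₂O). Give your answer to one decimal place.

Flow: 74 L/min ÷ 60 = 1.2333 L/s.
PIP = Pplat + Raw × flow = 21 + 28.4 × 1.2333 = 21 + 35.026 = 56.026 cmH2O.

56.0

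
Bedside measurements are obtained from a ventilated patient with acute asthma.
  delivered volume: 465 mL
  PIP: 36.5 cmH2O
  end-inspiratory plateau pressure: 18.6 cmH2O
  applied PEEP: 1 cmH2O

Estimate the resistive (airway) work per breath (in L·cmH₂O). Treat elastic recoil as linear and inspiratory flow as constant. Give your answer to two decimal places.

8.32

With constant inspiratory flow the resistive pressure is constant at PIP − Pplat = 36.5 − 18.6 = 17.9 cmH2O, so resistive work = 17.9 × 0.465 = 8.324 L·cmH2O.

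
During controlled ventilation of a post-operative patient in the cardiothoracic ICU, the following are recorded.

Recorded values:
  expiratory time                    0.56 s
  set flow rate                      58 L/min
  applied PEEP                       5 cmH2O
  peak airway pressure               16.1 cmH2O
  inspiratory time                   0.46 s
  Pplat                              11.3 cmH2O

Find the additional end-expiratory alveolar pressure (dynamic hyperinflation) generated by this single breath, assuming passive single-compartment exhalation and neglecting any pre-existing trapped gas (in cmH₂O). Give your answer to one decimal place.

1.3

Flow: 58 L/min ÷ 60 = 0.9667 L/s.
Vt = flow × Ti = 0.9667 L/s × 0.46 s × 1000 mL/L = 444.68 mL.
R = (PIP − Pplat)/V̇ = (16.1 − 11.3) / 0.9667 = 4.8/0.9667 = 4.965 cmH2O·s/L.
C = Vt/(Pplat − PEEP) = 444.68 / (11.3 − 5) = 444.68/6.3 = 70.584 mL/cmH2O.
τ = R × C = 4.965 × 0.07058 L/cmH2O = 0.3504 s.
Fraction remaining = e^(−Te/τ) = e^(−0.56/0.3504) = 0.2023; trapped volume = 444.68 × 0.2023 = 89.959 mL.
Additional alveolar pressure from trapping ≈ V_trapped / C = 89.959 / 70.584 = 1.274 cmH2O.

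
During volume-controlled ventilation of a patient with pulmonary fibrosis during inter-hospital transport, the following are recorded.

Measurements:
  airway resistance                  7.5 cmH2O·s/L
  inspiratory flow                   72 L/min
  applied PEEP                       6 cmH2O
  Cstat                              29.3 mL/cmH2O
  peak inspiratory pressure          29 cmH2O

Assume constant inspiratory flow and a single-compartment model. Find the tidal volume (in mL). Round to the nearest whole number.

410

Flow: 72 L/min ÷ 60 = 1.2 L/s.
Equation of motion (constant flow): PIP = Vt/C + R·V̇ + PEEP.
Vt/C = PIP − R·V̇ − PEEP = 29 − 9.0 − 6 = 14.0 cmH2O.
Vt = C × 14.0 = 29.3 × 14.0 = 410.2 mL.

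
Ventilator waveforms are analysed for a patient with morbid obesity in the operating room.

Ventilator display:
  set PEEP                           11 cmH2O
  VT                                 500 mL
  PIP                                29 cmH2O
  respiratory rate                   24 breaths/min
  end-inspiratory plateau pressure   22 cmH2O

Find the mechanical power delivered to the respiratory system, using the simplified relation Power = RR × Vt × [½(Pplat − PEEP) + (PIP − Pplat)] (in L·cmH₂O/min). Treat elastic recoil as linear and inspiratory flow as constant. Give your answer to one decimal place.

Per-breath work = Vt × [½(Pplat−PEEP) + (PIP−Pplat)] = 0.500 × [0.5×11.0 + 7.0] = 0.500 × 12.5 = 6.25 L·cmH2O.
Power = 24 × 6.25 = 150.0 L·cmH2O/min.

150.0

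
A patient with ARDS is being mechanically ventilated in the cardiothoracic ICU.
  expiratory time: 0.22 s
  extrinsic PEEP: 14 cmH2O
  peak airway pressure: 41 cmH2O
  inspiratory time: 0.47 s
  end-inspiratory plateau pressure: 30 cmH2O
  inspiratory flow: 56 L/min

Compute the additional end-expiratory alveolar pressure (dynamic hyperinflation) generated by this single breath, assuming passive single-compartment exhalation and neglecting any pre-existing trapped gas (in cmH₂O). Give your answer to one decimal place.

Flow: 56 L/min ÷ 60 = 0.9333 L/s.
Vt = flow × Ti = 0.9333 L/s × 0.47 s × 1000 mL/L = 438.65 mL.
R = (PIP − Pplat)/V̇ = (41 − 30) / 0.9333 = 11.0/0.9333 = 11.786 cmH2O·s/L.
C = Vt/(Pplat − PEEP) = 438.65 / (30 − 14) = 438.65/16.0 = 27.416 mL/cmH2O.
τ = R × C = 11.786 × 0.02742 L/cmH2O = 0.3232 s.
Fraction remaining = e^(−Te/τ) = e^(−0.22/0.3232) = 0.5063; trapped volume = 438.65 × 0.5063 = 222.09 mL.
Additional alveolar pressure from trapping ≈ V_trapped / C = 222.09 / 27.416 = 8.101 cmH2O.

8.1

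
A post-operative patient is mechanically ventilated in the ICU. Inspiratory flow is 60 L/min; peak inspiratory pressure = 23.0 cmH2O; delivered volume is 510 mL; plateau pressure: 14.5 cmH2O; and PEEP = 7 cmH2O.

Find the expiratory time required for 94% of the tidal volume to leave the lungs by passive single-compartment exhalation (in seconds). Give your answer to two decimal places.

Flow: 60 L/min ÷ 60 = 1 L/s.
R = (PIP − Pplat)/V̇ = (23.0 − 14.5) / 1 = 8.5/1 = 8.5 cmH2O·s/L.
C = Vt/(Pplat − PEEP) = 510.0 / (14.5 − 7) = 510.0/7.5 = 68.0 mL/cmH2O.
τ = R × C = 8.5 × 0.068 L/cmH2O = 0.578 s.
t = −τ·ln(1 − 0.94) = −0.578·ln(0.06) = 1.626 s.

1.63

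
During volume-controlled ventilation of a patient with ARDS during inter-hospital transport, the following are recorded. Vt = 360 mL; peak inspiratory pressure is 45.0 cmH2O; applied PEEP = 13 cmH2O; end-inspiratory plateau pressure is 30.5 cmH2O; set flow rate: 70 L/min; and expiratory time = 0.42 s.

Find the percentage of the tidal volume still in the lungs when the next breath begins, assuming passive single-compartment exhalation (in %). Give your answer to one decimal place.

Flow: 70 L/min ÷ 60 = 1.1667 L/s.
R = (PIP − Pplat)/V̇ = (45.0 − 30.5) / 1.1667 = 14.5/1.1667 = 12.428 cmH2O·s/L.
C = Vt/(Pplat − PEEP) = 360.0 / (30.5 − 13) = 360.0/17.5 = 20.571 mL/cmH2O.
τ = R × C = 12.428 × 0.02057 L/cmH2O = 0.2556 s.
Fraction remaining at end-expiration = e^(−Te/τ) = e^(−0.42/0.2556) = 0.1934 → 19.34%.

19.3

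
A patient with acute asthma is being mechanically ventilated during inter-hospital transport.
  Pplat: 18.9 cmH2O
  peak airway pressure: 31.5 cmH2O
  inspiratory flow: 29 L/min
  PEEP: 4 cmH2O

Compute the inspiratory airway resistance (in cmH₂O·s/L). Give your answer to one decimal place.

Flow: 29 L/min ÷ 60 = 0.4833 L/s.
Raw = (PIP − Pplat) / flow = (31.5 − 18.9) / 0.4833 = 12.6 / 0.4833 = 26.071 cmH2O·s/L.

26.1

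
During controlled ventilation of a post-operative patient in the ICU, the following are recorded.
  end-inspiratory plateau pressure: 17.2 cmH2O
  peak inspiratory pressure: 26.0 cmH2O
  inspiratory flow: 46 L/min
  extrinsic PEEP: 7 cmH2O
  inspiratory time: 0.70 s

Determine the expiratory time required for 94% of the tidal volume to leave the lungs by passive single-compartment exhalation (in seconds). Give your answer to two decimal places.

1.70

Flow: 46 L/min ÷ 60 = 0.7667 L/s.
Vt = flow × Ti = 0.7667 L/s × 0.70 s × 1000 mL/L = 536.69 mL.
R = (PIP − Pplat)/V̇ = (26.0 − 17.2) / 0.7667 = 8.8/0.7667 = 11.478 cmH2O·s/L.
C = Vt/(Pplat − PEEP) = 536.69 / (17.2 − 7) = 536.69/10.2 = 52.617 mL/cmH2O.
τ = R × C = 11.478 × 0.05262 L/cmH2O = 0.604 s.
t = −τ·ln(1 − 0.94) = −0.604·ln(0.06) = 1.699 s.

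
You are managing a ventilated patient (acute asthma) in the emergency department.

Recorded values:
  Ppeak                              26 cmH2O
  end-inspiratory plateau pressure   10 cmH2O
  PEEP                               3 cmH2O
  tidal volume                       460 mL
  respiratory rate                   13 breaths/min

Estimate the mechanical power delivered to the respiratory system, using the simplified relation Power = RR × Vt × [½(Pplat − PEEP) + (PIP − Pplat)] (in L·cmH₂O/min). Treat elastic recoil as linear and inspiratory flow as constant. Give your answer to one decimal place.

Per-breath work = Vt × [½(Pplat−PEEP) + (PIP−Pplat)] = 0.460 × [0.5×7.0 + 16.0] = 0.460 × 19.5 = 8.97 L·cmH2O.
Power = 13 × 8.97 = 116.61 L·cmH2O/min.

116.6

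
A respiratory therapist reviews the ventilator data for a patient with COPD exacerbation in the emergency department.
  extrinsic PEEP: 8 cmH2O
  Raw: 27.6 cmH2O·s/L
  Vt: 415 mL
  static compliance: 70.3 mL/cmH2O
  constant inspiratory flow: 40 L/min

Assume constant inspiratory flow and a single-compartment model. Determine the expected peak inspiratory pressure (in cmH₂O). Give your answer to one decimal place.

32.3

Flow: 40 L/min ÷ 60 = 0.6667 L/s.
Equation of motion (constant flow): PIP = Vt/C + R·V̇ + PEEP.
PIP = 415/70.3 + 27.6×0.6667 + 8 = 5.903 + 18.401 + 8 = 32.304 cmH2O.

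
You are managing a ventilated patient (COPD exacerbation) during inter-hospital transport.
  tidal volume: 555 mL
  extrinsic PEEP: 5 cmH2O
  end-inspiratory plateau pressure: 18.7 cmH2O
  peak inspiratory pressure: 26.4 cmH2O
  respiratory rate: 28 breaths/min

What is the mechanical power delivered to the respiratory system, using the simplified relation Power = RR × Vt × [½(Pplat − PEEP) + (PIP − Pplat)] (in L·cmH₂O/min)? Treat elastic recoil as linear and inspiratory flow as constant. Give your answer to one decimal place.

Per-breath work = Vt × [½(Pplat−PEEP) + (PIP−Pplat)] = 0.555 × [0.5×13.7 + 7.7] = 0.555 × 14.55 = 8.075 L·cmH2O.
Power = 28 × 8.075 = 226.1 L·cmH2O/min.

226.1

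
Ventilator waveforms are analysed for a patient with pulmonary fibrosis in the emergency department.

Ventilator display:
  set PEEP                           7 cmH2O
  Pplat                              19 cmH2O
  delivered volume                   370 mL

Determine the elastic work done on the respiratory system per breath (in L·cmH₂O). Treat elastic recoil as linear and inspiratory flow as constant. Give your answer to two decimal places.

2.22

Elastic work ≈ ½ × (Pplat − PEEP) × Vt = 0.5 × (19 − 7) × 0.370 L = 0.5 × 12.0 × 0.370 = 2.22 L·cmH2O.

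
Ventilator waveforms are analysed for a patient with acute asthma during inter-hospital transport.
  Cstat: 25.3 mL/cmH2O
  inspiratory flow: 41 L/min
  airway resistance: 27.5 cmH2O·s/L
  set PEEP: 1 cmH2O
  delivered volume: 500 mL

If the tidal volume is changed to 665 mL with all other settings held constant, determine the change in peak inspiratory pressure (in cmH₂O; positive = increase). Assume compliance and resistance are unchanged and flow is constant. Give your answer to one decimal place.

PIP = Vt/C + R·V̇ + PEEP (constant-flow equation of motion).
Only the elastic term changes: ΔPIP = ΔVt / C = (665 − 500) / 25.3 = 6.522 cmH2O.

6.5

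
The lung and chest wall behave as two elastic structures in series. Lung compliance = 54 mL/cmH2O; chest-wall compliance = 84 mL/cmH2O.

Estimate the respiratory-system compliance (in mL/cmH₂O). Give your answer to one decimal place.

32.9

Lung and chest wall are elastances in series: 1/Crs = 1/CL + 1/Ccw.
1/Crs = 1/54 + 1/84 = 0.03042.
Crs = 32.873 mL/cmH2O.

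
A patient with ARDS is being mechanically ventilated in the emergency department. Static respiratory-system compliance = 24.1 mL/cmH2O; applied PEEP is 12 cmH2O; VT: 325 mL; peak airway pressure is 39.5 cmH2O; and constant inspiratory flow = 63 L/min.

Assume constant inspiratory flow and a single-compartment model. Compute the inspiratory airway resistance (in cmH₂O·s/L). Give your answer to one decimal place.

13.3

Flow: 63 L/min ÷ 60 = 1.05 L/s.
Equation of motion (constant flow): PIP = Vt/C + R·V̇ + PEEP.
R·V̇ = PIP − Vt/C − PEEP = 39.5 − 325/24.1 − 12 = 39.5 − 13.485 − 12 = 14.015 cmH2O.
R = 14.015 / 1.05 = 13.348 cmH2O·s/L.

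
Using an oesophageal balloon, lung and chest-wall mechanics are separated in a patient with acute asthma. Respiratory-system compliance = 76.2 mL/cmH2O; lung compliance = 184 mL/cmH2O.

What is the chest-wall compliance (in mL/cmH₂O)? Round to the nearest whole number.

130

1/Ccw = 1/Crs − 1/CL.
1/Ccw = 1/76.2 − 1/184 = 0.007689.
Ccw = 130.06 mL/cmH2O.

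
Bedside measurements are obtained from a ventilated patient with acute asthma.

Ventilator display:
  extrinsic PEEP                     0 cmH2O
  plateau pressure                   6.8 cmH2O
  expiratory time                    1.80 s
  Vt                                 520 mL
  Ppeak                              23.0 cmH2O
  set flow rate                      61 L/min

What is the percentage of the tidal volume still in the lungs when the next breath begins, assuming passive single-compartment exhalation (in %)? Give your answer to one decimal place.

22.8

Flow: 61 L/min ÷ 60 = 1.0167 L/s.
R = (PIP − Pplat)/V̇ = (23.0 − 6.8) / 1.0167 = 16.2/1.0167 = 15.934 cmH2O·s/L.
C = Vt/(Pplat − PEEP) = 520.0 / (6.8 − 0) = 520.0/6.8 = 76.471 mL/cmH2O.
τ = R × C = 15.934 × 0.07647 L/cmH2O = 1.218 s.
Fraction remaining at end-expiration = e^(−Te/τ) = e^(−1.80/1.218) = 0.2281 → 22.81%.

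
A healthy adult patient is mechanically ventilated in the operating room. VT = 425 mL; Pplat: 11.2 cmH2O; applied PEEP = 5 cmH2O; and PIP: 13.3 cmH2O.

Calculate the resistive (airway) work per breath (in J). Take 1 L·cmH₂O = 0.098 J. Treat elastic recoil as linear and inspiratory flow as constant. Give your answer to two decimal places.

0.09

With constant inspiratory flow the resistive pressure is constant at PIP − Pplat = 13.3 − 11.2 = 2.1 cmH2O, so resistive work = 2.1 × 0.425 = 0.8925 L·cmH2O.
× 0.098 J/(L·cmH2O) → 0.08747 J.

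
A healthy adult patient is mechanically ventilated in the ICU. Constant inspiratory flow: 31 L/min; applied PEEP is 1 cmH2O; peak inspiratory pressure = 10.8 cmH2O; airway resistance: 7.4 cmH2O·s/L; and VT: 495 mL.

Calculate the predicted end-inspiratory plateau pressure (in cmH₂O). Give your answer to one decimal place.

7.0

Flow: 31 L/min ÷ 60 = 0.5167 L/s.
Pplat = PIP − Raw × flow = 10.8 − 7.4 × 0.5167 = 10.8 − 3.824 = 6.976 cmH2O.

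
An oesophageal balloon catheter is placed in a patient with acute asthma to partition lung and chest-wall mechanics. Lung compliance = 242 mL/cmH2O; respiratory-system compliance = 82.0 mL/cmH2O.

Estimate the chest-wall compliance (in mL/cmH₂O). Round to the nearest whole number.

124

1/Ccw = 1/Crs − 1/CL.
1/Ccw = 1/82.0 − 1/242 = 0.008063.
Ccw = 124.02 mL/cmH2O.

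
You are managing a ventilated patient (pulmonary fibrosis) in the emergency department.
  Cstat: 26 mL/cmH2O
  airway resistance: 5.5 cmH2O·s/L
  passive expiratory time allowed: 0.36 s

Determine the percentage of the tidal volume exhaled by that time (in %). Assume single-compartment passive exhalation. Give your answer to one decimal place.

τ = R × C = 5.5 × 26 mL/cmH2O = 5.5 × 0.026 L/cmH2O = 0.143 s.
Passive exhalation: V(t)/V₀ = e^(−t/τ) = e^(−0.36/0.143) = 0.08066.
Fraction exhaled = 1 − 0.08066 = 0.9193 → 91.93%.

91.9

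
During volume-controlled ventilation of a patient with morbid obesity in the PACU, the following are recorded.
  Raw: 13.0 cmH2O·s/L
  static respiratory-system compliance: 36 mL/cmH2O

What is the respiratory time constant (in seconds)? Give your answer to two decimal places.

0.47

τ = R × C = 13.0 × 36 mL/cmH2O = 13.0 × 0.036 L/cmH2O = 0.468 s.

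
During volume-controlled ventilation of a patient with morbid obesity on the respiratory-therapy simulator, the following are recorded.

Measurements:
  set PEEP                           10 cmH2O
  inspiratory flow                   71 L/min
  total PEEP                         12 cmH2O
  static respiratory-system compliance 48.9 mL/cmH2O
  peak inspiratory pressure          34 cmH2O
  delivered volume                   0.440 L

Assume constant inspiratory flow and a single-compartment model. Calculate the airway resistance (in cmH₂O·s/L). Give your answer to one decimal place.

11.0

Flow: 71 L/min ÷ 60 = 1.1833 L/s.
Total PEEP = 12 cmH2O (set 10 + intrinsic 2); this is the baseline alveolar pressure.
Equation of motion (constant flow): PIP = Vt/C + R·V̇ + PEEP.
R·V̇ = PIP − Vt/C − PEEP = 34 − 440/48.9 − 12 = 34 − 8.998 − 12 = 13.002 cmH2O.
R = 13.002 / 1.1833 = 10.988 cmH2O·s/L.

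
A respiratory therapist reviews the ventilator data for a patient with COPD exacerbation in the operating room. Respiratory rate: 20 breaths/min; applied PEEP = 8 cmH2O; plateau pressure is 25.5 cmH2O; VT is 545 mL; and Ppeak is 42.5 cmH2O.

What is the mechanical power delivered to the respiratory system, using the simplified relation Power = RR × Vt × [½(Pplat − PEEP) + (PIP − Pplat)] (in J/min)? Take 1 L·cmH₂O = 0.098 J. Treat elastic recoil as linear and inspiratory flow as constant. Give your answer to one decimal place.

Per-breath work = Vt × [½(Pplat−PEEP) + (PIP−Pplat)] = 0.545 × [0.5×17.5 + 17.0] = 0.545 × 25.75 = 14.034 L·cmH2O.
Power = 20 × 14.034 = 280.68 L·cmH2O/min.
× 0.098 J/(L·cmH2O) → 27.507 J/min.

27.5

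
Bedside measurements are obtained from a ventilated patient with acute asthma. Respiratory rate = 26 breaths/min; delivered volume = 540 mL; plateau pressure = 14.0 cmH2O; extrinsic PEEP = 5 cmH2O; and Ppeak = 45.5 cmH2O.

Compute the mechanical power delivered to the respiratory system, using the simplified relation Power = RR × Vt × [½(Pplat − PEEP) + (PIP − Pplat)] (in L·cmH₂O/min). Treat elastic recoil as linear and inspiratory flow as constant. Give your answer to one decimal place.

505.4

Per-breath work = Vt × [½(Pplat−PEEP) + (PIP−Pplat)] = 0.540 × [0.5×9.0 + 31.5] = 0.540 × 36.0 = 19.44 L·cmH2O.
Power = 26 × 19.44 = 505.44 L·cmH2O/min.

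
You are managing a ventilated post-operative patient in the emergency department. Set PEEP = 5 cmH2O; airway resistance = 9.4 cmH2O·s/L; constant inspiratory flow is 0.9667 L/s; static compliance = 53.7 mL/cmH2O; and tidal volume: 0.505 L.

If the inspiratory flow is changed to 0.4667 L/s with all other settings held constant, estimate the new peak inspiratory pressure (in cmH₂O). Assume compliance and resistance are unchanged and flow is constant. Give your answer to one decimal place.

18.8

PIP = Vt/C + R·V̇ + PEEP (constant-flow equation of motion).
Only the resistive term changes: ΔPIP = R × ΔV̇ = 9.4 × (0.4667 − 0.9667) = 9.4 × -0.5 = -4.7 cmH2O.
Original PIP = 505/53.7 + 9.4×0.9667 + 5 = 23.491 cmH2O; new PIP = 23.491 + (-4.7) = 18.791 cmH2O.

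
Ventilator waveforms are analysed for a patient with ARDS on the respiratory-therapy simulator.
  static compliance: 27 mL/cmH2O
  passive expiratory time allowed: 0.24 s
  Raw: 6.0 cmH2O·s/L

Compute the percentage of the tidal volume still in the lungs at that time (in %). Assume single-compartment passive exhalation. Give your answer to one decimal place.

τ = R × C = 6.0 × 27 mL/cmH2O = 6.0 × 0.027 L/cmH2O = 0.162 s.
Passive exhalation: V(t)/V₀ = e^(−t/τ) = e^(−0.24/0.162) = 0.2273.
Fraction remaining = 0.2273 → 22.73%.

22.7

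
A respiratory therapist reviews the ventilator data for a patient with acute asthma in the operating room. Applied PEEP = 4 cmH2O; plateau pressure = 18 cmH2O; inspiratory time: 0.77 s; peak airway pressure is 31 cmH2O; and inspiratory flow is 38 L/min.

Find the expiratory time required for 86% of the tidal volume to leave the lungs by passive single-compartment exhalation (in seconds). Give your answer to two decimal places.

1.41

Flow: 38 L/min ÷ 60 = 0.6333 L/s.
Vt = flow × Ti = 0.6333 L/s × 0.77 s × 1000 mL/L = 487.64 mL.
R = (PIP − Pplat)/V̇ = (31 − 18) / 0.6333 = 13.0/0.6333 = 20.527 cmH2O·s/L.
C = Vt/(Pplat − PEEP) = 487.64 / (18 − 4) = 487.64/14.0 = 34.831 mL/cmH2O.
τ = R × C = 20.527 × 0.03483 L/cmH2O = 0.715 s.
t = −τ·ln(1 − 0.86) = −0.715·ln(0.14) = 1.406 s.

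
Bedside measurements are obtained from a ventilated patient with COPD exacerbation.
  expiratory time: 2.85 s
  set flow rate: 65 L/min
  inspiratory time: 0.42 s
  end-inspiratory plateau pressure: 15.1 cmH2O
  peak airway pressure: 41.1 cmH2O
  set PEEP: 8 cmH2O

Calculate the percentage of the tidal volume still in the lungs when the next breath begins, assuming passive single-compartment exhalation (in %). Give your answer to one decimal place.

Flow: 65 L/min ÷ 60 = 1.0833 L/s.
Vt = flow × Ti = 1.0833 L/s × 0.42 s × 1000 mL/L = 454.99 mL.
R = (PIP − Pplat)/V̇ = (41.1 − 15.1) / 1.0833 = 26.0/1.0833 = 24.001 cmH2O·s/L.
C = Vt/(Pplat − PEEP) = 454.99 / (15.1 − 8) = 454.99/7.1 = 64.083 mL/cmH2O.
τ = R × C = 24.001 × 0.06408 L/cmH2O = 1.538 s.
Fraction remaining at end-expiration = e^(−Te/τ) = e^(−2.85/1.538) = 0.1568 → 15.68%.

15.7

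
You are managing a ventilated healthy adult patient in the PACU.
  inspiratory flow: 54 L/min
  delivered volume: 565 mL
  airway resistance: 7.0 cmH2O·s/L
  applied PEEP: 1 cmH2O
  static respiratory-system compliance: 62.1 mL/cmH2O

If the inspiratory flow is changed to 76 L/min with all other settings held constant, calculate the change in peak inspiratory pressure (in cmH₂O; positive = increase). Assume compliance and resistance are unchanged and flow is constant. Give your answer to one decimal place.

2.6

Flow: 54 L/min ÷ 60 = 0.9 L/s.
New flow: 76 L/min ÷ 60 = 1.2667 L/s.
PIP = Vt/C + R·V̇ + PEEP (constant-flow equation of motion).
Only the resistive term changes: ΔPIP = R × ΔV̇ = 7.0 × (1.2667 − 0.9) = 7.0 × 0.3667 = 2.567 cmH2O.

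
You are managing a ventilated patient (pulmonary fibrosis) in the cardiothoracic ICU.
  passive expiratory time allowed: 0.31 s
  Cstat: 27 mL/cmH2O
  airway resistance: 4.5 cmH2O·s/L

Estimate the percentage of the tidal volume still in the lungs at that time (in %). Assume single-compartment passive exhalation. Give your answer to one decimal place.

7.8

τ = R × C = 4.5 × 27 mL/cmH2O = 4.5 × 0.027 L/cmH2O = 0.1215 s.
Passive exhalation: V(t)/V₀ = e^(−t/τ) = e^(−0.31/0.1215) = 0.07797.
Fraction remaining = 0.07797 → 7.797%.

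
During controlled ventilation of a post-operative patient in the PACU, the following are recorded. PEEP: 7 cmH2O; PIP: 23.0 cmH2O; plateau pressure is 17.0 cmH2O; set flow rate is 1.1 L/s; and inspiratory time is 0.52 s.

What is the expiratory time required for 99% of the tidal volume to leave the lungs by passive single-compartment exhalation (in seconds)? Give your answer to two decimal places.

1.44

Vt = flow × Ti = 1.1 L/s × 0.52 s × 1000 mL/L = 572.0 mL.
R = (PIP − Pplat)/V̇ = (23.0 − 17.0) / 1.1 = 6.0/1.1 = 5.455 cmH2O·s/L.
C = Vt/(Pplat − PEEP) = 572.0 / (17.0 − 7) = 572.0/10.0 = 57.2 mL/cmH2O.
τ = R × C = 5.455 × 0.0572 L/cmH2O = 0.312 s.
t = −τ·ln(1 − 0.99) = −0.312·ln(0.01) = 1.437 s.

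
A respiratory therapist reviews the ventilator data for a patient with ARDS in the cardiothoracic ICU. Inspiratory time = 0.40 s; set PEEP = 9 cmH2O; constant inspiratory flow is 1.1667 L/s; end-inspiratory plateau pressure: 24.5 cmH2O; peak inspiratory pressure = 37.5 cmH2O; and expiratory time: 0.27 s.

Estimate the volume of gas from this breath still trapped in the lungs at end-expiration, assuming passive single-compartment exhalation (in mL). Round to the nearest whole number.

Vt = flow × Ti = 1.1667 L/s × 0.40 s × 1000 mL/L = 466.68 mL.
R = (PIP − Pplat)/V̇ = (37.5 − 24.5) / 1.1667 = 13.0/1.1667 = 11.143 cmH2O·s/L.
C = Vt/(Pplat − PEEP) = 466.68 / (24.5 − 9) = 466.68/15.5 = 30.108 mL/cmH2O.
τ = R × C = 11.143 × 0.03011 L/cmH2O = 0.3355 s.
Fraction remaining = e^(−Te/τ) = e^(−0.27/0.3355) = 0.4472.
Trapped volume = 466.68 × 0.4472 = 208.7 mL.

209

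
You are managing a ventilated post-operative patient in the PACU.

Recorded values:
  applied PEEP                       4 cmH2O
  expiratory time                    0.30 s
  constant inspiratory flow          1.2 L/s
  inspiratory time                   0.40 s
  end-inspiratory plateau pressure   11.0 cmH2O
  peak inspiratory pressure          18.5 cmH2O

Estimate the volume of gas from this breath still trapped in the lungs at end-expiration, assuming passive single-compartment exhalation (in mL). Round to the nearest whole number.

Vt = flow × Ti = 1.2 L/s × 0.40 s × 1000 mL/L = 480.0 mL.
R = (PIP − Pplat)/V̇ = (18.5 − 11.0) / 1.2 = 7.5/1.2 = 6.25 cmH2O·s/L.
C = Vt/(Pplat − PEEP) = 480.0 / (11.0 − 4) = 480.0/7.0 = 68.571 mL/cmH2O.
τ = R × C = 6.25 × 0.06857 L/cmH2O = 0.4286 s.
Fraction remaining = e^(−Te/τ) = e^(−0.30/0.4286) = 0.4966.
Trapped volume = 480.0 × 0.4966 = 238.37 mL.

238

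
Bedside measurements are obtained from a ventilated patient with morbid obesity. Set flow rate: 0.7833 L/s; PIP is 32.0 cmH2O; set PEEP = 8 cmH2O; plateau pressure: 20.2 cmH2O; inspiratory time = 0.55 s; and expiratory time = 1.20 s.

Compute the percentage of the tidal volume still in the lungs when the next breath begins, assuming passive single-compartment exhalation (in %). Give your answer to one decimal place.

Vt = flow × Ti = 0.7833 L/s × 0.55 s × 1000 mL/L = 430.82 mL.
R = (PIP − Pplat)/V̇ = (32.0 − 20.2) / 0.7833 = 11.8/0.7833 = 15.064 cmH2O·s/L.
C = Vt/(Pplat − PEEP) = 430.82 / (20.2 − 8) = 430.82/12.2 = 35.313 mL/cmH2O.
τ = R × C = 15.064 × 0.03531 L/cmH2O = 0.5319 s.
Fraction remaining at end-expiration = e^(−Te/τ) = e^(−1.20/0.5319) = 0.1048 → 10.48%.

10.5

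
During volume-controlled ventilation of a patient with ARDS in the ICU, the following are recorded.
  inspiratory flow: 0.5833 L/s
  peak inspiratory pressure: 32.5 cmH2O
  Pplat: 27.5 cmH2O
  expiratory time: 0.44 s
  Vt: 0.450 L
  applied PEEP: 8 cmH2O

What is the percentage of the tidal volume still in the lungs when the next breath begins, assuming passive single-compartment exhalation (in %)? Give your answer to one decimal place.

10.8

R = (PIP − Pplat)/V̇ = (32.5 − 27.5) / 0.5833 = 5.0/0.5833 = 8.572 cmH2O·s/L.
C = Vt/(Pplat − PEEP) = 450.0 / (27.5 − 8) = 450.0/19.5 = 23.077 mL/cmH2O.
τ = R × C = 8.572 × 0.02308 L/cmH2O = 0.1978 s.
Fraction remaining at end-expiration = e^(−Te/τ) = e^(−0.44/0.1978) = 0.1081 → 10.81%.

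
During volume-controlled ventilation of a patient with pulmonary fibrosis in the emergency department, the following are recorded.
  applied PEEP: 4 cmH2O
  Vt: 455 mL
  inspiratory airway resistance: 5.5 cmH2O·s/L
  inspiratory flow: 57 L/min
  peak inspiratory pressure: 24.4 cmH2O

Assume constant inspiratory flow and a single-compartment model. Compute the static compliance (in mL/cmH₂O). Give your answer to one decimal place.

Flow: 57 L/min ÷ 60 = 0.95 L/s.
Equation of motion (constant flow): PIP = Vt/C + R·V̇ + PEEP.
Vt/C = PIP − R·V̇ − PEEP = 24.4 − 5.5×0.95 − 4 = 24.4 − 5.225 − 4 = 15.175 cmH2O.
C = Vt / 15.175 = 455 / 15.175 = 29.984 mL/cmH2O.

30.0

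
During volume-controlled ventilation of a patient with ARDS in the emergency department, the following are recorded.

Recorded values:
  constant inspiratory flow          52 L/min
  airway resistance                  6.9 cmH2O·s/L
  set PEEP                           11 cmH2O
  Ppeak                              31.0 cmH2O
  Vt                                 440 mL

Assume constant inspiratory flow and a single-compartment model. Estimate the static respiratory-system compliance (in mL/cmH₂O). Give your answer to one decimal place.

Flow: 52 L/min ÷ 60 = 0.8667 L/s.
Equation of motion (constant flow): PIP = Vt/C + R·V̇ + PEEP.
Vt/C = PIP − R·V̇ − PEEP = 31.0 − 6.9×0.8667 − 11 = 31.0 − 5.98 − 11 = 14.02 cmH2O.
C = Vt / 14.02 = 440 / 14.02 = 31.384 mL/cmH2O.

31.4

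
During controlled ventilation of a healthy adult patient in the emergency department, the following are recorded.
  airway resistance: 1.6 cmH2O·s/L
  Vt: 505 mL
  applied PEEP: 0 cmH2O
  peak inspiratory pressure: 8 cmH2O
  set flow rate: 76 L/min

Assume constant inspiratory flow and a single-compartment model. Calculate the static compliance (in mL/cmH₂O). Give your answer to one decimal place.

84.5

Flow: 76 L/min ÷ 60 = 1.2667 L/s.
Equation of motion (constant flow): PIP = Vt/C + R·V̇ + PEEP.
Vt/C = PIP − R·V̇ − PEEP = 8 − 1.6×1.2667 − 0 = 8 − 2.027 − 0 = 5.973 cmH2O.
C = Vt / 5.973 = 505 / 5.973 = 84.547 mL/cmH2O.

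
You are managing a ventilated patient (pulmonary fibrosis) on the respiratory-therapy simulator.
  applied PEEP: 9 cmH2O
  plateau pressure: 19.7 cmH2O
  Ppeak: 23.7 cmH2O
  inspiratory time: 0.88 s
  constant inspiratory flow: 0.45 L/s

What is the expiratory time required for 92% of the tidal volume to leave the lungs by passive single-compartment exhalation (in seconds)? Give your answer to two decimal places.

0.83

Vt = flow × Ti = 0.45 L/s × 0.88 s × 1000 mL/L = 396.0 mL.
R = (PIP − Pplat)/V̇ = (23.7 − 19.7) / 0.45 = 4.0/0.45 = 8.889 cmH2O·s/L.
C = Vt/(Pplat − PEEP) = 396.0 / (19.7 − 9) = 396.0/10.7 = 37.009 mL/cmH2O.
τ = R × C = 8.889 × 0.03701 L/cmH2O = 0.329 s.
t = −τ·ln(1 − 0.92) = −0.329·ln(0.08) = 0.831 s.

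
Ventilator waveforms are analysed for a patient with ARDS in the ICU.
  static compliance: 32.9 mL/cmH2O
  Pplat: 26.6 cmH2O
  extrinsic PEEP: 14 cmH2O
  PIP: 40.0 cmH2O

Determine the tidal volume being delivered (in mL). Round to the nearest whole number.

Vt = Cstat × (Pplat − PEEP) = 32.9 × (26.6 − 14) = 32.9 × 12.6 = 414.54 mL.

415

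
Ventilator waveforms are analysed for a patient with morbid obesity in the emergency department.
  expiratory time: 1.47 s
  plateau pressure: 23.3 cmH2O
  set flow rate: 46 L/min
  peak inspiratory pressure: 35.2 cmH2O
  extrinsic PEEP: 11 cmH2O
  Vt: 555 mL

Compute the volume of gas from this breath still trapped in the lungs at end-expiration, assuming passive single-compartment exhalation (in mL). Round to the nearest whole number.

Flow: 46 L/min ÷ 60 = 0.7667 L/s.
R = (PIP − Pplat)/V̇ = (35.2 − 23.3) / 0.7667 = 11.9/0.7667 = 15.521 cmH2O·s/L.
C = Vt/(Pplat − PEEP) = 555.0 / (23.3 − 11) = 555.0/12.3 = 45.122 mL/cmH2O.
τ = R × C = 15.521 × 0.04512 L/cmH2O = 0.7003 s.
Fraction remaining = e^(−Te/τ) = e^(−1.47/0.7003) = 0.1226.
Trapped volume = 555.0 × 0.1226 = 68.043 mL.

68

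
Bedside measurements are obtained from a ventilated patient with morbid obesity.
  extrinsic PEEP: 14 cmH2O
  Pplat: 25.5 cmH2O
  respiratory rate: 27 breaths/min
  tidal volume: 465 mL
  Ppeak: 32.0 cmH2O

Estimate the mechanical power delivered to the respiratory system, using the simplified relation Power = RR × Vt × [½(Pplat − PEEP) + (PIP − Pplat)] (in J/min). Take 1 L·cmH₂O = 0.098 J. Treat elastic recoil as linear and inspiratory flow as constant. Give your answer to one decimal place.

Per-breath work = Vt × [½(Pplat−PEEP) + (PIP−Pplat)] = 0.465 × [0.5×11.5 + 6.5] = 0.465 × 12.25 = 5.696 L·cmH2O.
Power = 27 × 5.696 = 153.79 L·cmH2O/min.
× 0.098 J/(L·cmH2O) → 15.071 J/min.

15.1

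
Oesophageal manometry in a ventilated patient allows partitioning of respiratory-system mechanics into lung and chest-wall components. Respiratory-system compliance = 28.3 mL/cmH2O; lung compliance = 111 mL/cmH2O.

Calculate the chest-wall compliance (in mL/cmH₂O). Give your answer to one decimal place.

1/Ccw = 1/Crs − 1/CL.
1/Ccw = 1/28.3 − 1/111 = 0.02633.
Ccw = 37.979 mL/cmH2O.

38.0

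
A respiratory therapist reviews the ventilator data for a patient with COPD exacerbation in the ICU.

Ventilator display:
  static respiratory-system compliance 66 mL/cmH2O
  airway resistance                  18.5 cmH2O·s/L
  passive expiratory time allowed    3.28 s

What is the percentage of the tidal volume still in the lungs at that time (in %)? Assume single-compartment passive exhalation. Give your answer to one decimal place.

τ = R × C = 18.5 × 66 mL/cmH2O = 18.5 × 0.066 L/cmH2O = 1.221 s.
Passive exhalation: V(t)/V₀ = e^(−t/τ) = e^(−3.28/1.221) = 0.06813.
Fraction remaining = 0.06813 → 6.813%.

6.8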